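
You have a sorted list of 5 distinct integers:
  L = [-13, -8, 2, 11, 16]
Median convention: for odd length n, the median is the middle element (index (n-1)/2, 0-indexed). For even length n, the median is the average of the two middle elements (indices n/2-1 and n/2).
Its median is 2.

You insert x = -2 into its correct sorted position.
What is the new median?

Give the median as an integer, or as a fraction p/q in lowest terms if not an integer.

Answer: 0

Derivation:
Old list (sorted, length 5): [-13, -8, 2, 11, 16]
Old median = 2
Insert x = -2
Old length odd (5). Middle was index 2 = 2.
New length even (6). New median = avg of two middle elements.
x = -2: 2 elements are < x, 3 elements are > x.
New sorted list: [-13, -8, -2, 2, 11, 16]
New median = 0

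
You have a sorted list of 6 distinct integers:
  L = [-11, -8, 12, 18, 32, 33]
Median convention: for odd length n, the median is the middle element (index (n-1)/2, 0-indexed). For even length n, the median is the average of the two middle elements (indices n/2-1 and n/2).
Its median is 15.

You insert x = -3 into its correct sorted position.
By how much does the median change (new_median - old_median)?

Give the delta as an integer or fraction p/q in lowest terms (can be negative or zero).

Old median = 15
After inserting x = -3: new sorted = [-11, -8, -3, 12, 18, 32, 33]
New median = 12
Delta = 12 - 15 = -3

Answer: -3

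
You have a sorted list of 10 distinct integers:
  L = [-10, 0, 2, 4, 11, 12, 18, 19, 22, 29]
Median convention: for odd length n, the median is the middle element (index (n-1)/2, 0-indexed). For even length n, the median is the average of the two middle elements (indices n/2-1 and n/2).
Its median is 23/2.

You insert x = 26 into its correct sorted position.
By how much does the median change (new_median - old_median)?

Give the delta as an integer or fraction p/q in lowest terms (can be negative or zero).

Answer: 1/2

Derivation:
Old median = 23/2
After inserting x = 26: new sorted = [-10, 0, 2, 4, 11, 12, 18, 19, 22, 26, 29]
New median = 12
Delta = 12 - 23/2 = 1/2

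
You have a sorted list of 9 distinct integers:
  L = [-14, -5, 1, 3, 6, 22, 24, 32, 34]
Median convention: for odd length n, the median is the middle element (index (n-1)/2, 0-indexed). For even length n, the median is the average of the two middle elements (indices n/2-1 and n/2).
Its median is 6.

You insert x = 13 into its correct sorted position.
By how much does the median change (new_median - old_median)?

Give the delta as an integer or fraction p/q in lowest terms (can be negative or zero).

Answer: 7/2

Derivation:
Old median = 6
After inserting x = 13: new sorted = [-14, -5, 1, 3, 6, 13, 22, 24, 32, 34]
New median = 19/2
Delta = 19/2 - 6 = 7/2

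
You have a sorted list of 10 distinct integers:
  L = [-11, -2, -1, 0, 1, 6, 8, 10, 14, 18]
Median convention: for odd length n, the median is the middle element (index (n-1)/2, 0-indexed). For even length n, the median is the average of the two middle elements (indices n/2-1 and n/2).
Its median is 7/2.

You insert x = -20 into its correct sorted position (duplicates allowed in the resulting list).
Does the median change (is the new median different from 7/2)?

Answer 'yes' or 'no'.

Old median = 7/2
Insert x = -20
New median = 1
Changed? yes

Answer: yes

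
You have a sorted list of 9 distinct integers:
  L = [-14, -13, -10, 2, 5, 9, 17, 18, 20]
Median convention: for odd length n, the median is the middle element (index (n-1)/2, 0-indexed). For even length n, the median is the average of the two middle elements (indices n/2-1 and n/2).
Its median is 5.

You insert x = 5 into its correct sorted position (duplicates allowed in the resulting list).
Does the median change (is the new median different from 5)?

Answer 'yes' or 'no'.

Answer: no

Derivation:
Old median = 5
Insert x = 5
New median = 5
Changed? no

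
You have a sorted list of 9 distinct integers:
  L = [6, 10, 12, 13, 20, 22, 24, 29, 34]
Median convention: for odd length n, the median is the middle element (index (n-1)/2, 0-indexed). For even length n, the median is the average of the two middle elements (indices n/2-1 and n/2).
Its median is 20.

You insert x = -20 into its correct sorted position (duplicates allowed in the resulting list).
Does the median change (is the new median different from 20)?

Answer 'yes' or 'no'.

Answer: yes

Derivation:
Old median = 20
Insert x = -20
New median = 33/2
Changed? yes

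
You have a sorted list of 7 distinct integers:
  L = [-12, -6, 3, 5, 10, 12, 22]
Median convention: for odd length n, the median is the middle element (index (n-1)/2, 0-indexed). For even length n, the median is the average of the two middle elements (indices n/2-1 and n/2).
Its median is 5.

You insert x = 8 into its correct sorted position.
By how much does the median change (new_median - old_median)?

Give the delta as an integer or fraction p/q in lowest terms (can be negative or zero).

Old median = 5
After inserting x = 8: new sorted = [-12, -6, 3, 5, 8, 10, 12, 22]
New median = 13/2
Delta = 13/2 - 5 = 3/2

Answer: 3/2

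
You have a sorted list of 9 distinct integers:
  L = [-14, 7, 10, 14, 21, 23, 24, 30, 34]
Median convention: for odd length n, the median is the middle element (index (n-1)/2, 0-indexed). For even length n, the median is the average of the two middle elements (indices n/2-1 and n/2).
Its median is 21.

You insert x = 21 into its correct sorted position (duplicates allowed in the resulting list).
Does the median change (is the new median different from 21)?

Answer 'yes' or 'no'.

Old median = 21
Insert x = 21
New median = 21
Changed? no

Answer: no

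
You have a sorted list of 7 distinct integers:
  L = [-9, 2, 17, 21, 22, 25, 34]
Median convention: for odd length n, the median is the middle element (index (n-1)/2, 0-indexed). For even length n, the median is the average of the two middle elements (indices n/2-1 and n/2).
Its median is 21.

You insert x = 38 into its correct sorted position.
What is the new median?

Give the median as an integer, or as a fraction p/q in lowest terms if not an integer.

Old list (sorted, length 7): [-9, 2, 17, 21, 22, 25, 34]
Old median = 21
Insert x = 38
Old length odd (7). Middle was index 3 = 21.
New length even (8). New median = avg of two middle elements.
x = 38: 7 elements are < x, 0 elements are > x.
New sorted list: [-9, 2, 17, 21, 22, 25, 34, 38]
New median = 43/2

Answer: 43/2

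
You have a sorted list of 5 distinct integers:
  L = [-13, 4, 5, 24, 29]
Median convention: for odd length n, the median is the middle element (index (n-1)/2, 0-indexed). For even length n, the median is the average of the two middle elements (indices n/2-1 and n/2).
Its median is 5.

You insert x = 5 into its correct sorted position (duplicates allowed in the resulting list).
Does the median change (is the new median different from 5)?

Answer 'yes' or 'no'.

Old median = 5
Insert x = 5
New median = 5
Changed? no

Answer: no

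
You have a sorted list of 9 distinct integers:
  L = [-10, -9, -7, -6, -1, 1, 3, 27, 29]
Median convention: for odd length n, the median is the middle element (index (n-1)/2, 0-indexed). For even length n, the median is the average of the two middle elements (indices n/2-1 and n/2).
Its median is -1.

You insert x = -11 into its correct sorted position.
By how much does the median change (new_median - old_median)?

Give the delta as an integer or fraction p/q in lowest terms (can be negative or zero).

Old median = -1
After inserting x = -11: new sorted = [-11, -10, -9, -7, -6, -1, 1, 3, 27, 29]
New median = -7/2
Delta = -7/2 - -1 = -5/2

Answer: -5/2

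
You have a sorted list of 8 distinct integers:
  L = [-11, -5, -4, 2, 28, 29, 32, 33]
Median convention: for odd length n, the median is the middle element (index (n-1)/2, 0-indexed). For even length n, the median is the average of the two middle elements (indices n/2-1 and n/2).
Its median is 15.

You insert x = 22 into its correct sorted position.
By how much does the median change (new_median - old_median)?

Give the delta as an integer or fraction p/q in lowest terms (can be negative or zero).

Old median = 15
After inserting x = 22: new sorted = [-11, -5, -4, 2, 22, 28, 29, 32, 33]
New median = 22
Delta = 22 - 15 = 7

Answer: 7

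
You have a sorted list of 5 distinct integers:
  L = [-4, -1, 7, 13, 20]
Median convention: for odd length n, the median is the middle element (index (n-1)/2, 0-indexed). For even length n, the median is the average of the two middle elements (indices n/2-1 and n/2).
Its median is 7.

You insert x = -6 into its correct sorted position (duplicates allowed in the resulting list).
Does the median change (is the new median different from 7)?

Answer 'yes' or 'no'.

Old median = 7
Insert x = -6
New median = 3
Changed? yes

Answer: yes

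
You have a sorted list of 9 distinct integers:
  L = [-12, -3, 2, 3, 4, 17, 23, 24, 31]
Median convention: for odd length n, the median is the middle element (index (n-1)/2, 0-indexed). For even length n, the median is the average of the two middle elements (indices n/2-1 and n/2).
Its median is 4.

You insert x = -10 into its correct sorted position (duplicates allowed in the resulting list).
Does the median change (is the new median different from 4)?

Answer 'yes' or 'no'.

Answer: yes

Derivation:
Old median = 4
Insert x = -10
New median = 7/2
Changed? yes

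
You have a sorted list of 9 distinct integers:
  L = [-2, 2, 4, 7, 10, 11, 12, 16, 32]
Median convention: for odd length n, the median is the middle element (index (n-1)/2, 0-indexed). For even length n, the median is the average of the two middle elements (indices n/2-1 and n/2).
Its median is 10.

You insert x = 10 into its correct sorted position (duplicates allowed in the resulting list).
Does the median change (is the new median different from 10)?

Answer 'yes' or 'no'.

Answer: no

Derivation:
Old median = 10
Insert x = 10
New median = 10
Changed? no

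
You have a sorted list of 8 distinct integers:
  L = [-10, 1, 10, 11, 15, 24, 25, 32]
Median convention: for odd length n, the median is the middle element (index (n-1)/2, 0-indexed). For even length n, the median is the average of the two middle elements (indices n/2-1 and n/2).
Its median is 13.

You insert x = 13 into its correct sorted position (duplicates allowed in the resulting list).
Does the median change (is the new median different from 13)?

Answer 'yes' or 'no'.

Answer: no

Derivation:
Old median = 13
Insert x = 13
New median = 13
Changed? no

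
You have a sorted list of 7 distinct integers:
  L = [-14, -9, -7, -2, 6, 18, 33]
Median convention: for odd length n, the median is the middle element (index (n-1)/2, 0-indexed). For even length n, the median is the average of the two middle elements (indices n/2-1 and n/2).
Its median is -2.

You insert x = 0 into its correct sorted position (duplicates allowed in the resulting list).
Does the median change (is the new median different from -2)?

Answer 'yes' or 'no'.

Old median = -2
Insert x = 0
New median = -1
Changed? yes

Answer: yes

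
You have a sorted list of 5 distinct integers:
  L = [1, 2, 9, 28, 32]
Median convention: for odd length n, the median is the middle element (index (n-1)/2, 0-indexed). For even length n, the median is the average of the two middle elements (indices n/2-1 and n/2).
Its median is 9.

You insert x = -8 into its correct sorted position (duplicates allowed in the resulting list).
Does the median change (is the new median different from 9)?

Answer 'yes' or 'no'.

Answer: yes

Derivation:
Old median = 9
Insert x = -8
New median = 11/2
Changed? yes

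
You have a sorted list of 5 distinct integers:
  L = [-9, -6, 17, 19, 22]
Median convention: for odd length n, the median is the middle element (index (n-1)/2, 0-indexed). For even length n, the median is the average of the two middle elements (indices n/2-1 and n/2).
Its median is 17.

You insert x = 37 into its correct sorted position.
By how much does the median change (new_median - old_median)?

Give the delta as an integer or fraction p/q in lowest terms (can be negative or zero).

Old median = 17
After inserting x = 37: new sorted = [-9, -6, 17, 19, 22, 37]
New median = 18
Delta = 18 - 17 = 1

Answer: 1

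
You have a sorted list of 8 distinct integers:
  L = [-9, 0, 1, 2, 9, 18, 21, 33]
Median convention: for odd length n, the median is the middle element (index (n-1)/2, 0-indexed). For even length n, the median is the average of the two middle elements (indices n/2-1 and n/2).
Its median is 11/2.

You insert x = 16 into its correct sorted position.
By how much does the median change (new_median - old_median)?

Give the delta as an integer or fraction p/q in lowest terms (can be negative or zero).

Old median = 11/2
After inserting x = 16: new sorted = [-9, 0, 1, 2, 9, 16, 18, 21, 33]
New median = 9
Delta = 9 - 11/2 = 7/2

Answer: 7/2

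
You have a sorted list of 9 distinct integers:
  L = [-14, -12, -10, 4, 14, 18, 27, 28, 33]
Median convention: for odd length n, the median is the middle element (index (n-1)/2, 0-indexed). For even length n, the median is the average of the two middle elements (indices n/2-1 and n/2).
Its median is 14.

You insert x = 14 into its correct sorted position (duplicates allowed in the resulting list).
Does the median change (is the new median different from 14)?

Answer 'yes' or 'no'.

Old median = 14
Insert x = 14
New median = 14
Changed? no

Answer: no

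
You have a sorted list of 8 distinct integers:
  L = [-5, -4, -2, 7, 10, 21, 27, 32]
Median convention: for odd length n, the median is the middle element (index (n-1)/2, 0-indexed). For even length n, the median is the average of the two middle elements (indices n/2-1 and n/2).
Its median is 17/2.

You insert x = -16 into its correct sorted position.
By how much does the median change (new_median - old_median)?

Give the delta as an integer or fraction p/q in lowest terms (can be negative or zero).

Answer: -3/2

Derivation:
Old median = 17/2
After inserting x = -16: new sorted = [-16, -5, -4, -2, 7, 10, 21, 27, 32]
New median = 7
Delta = 7 - 17/2 = -3/2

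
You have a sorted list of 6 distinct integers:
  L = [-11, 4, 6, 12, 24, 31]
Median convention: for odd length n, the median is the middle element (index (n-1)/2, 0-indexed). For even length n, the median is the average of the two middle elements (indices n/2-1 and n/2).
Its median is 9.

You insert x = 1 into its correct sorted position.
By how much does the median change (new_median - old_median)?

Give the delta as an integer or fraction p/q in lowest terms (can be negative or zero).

Old median = 9
After inserting x = 1: new sorted = [-11, 1, 4, 6, 12, 24, 31]
New median = 6
Delta = 6 - 9 = -3

Answer: -3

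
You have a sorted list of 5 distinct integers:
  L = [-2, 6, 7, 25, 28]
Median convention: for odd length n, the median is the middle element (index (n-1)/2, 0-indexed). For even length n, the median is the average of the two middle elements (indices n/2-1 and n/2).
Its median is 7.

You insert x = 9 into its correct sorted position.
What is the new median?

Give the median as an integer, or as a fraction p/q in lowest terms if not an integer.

Old list (sorted, length 5): [-2, 6, 7, 25, 28]
Old median = 7
Insert x = 9
Old length odd (5). Middle was index 2 = 7.
New length even (6). New median = avg of two middle elements.
x = 9: 3 elements are < x, 2 elements are > x.
New sorted list: [-2, 6, 7, 9, 25, 28]
New median = 8

Answer: 8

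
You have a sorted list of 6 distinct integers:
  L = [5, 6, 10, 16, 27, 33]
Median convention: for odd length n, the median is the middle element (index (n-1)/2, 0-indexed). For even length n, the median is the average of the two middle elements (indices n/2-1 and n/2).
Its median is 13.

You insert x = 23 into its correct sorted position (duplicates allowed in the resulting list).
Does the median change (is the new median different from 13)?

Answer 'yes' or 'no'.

Old median = 13
Insert x = 23
New median = 16
Changed? yes

Answer: yes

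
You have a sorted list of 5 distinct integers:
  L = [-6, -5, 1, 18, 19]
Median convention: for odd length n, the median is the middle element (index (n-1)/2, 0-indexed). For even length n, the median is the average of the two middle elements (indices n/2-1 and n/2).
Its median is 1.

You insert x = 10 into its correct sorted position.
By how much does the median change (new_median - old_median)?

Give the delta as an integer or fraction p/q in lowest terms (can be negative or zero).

Old median = 1
After inserting x = 10: new sorted = [-6, -5, 1, 10, 18, 19]
New median = 11/2
Delta = 11/2 - 1 = 9/2

Answer: 9/2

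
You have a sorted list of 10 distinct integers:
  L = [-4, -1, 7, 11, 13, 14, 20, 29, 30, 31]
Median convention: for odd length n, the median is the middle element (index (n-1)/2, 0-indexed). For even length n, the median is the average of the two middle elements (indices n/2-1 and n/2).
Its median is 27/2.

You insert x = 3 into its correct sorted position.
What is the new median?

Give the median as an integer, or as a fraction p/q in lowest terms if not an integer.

Old list (sorted, length 10): [-4, -1, 7, 11, 13, 14, 20, 29, 30, 31]
Old median = 27/2
Insert x = 3
Old length even (10). Middle pair: indices 4,5 = 13,14.
New length odd (11). New median = single middle element.
x = 3: 2 elements are < x, 8 elements are > x.
New sorted list: [-4, -1, 3, 7, 11, 13, 14, 20, 29, 30, 31]
New median = 13

Answer: 13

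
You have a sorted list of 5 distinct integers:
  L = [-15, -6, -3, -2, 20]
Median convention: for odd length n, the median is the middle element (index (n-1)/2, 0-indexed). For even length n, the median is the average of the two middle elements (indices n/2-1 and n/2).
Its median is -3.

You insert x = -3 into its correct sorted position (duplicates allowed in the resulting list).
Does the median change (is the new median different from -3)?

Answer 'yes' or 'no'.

Old median = -3
Insert x = -3
New median = -3
Changed? no

Answer: no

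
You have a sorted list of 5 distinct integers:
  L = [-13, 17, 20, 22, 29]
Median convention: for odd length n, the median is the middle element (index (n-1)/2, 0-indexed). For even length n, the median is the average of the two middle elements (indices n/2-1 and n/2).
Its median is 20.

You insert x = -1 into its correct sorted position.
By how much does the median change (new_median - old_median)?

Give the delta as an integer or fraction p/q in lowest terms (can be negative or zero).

Answer: -3/2

Derivation:
Old median = 20
After inserting x = -1: new sorted = [-13, -1, 17, 20, 22, 29]
New median = 37/2
Delta = 37/2 - 20 = -3/2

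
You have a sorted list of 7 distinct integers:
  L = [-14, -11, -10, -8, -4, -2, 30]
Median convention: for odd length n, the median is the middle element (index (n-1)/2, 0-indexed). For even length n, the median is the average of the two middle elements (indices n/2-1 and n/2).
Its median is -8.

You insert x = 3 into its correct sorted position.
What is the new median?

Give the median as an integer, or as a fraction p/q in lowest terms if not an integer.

Old list (sorted, length 7): [-14, -11, -10, -8, -4, -2, 30]
Old median = -8
Insert x = 3
Old length odd (7). Middle was index 3 = -8.
New length even (8). New median = avg of two middle elements.
x = 3: 6 elements are < x, 1 elements are > x.
New sorted list: [-14, -11, -10, -8, -4, -2, 3, 30]
New median = -6

Answer: -6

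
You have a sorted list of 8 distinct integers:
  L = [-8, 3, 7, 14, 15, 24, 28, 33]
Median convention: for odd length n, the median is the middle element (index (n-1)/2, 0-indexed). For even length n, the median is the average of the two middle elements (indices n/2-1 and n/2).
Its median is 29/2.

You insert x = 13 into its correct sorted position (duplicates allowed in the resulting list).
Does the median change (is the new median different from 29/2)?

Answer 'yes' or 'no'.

Old median = 29/2
Insert x = 13
New median = 14
Changed? yes

Answer: yes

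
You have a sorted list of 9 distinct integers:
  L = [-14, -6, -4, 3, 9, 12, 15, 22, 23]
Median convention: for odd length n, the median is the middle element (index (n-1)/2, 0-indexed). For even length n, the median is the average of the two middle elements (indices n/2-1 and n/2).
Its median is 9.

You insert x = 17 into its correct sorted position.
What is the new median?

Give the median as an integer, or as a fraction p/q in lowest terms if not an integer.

Answer: 21/2

Derivation:
Old list (sorted, length 9): [-14, -6, -4, 3, 9, 12, 15, 22, 23]
Old median = 9
Insert x = 17
Old length odd (9). Middle was index 4 = 9.
New length even (10). New median = avg of two middle elements.
x = 17: 7 elements are < x, 2 elements are > x.
New sorted list: [-14, -6, -4, 3, 9, 12, 15, 17, 22, 23]
New median = 21/2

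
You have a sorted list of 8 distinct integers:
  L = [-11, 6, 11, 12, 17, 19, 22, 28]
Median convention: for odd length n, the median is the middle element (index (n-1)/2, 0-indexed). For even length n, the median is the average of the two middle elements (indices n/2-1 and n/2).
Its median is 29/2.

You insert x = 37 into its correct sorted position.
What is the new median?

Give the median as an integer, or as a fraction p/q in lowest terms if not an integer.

Old list (sorted, length 8): [-11, 6, 11, 12, 17, 19, 22, 28]
Old median = 29/2
Insert x = 37
Old length even (8). Middle pair: indices 3,4 = 12,17.
New length odd (9). New median = single middle element.
x = 37: 8 elements are < x, 0 elements are > x.
New sorted list: [-11, 6, 11, 12, 17, 19, 22, 28, 37]
New median = 17

Answer: 17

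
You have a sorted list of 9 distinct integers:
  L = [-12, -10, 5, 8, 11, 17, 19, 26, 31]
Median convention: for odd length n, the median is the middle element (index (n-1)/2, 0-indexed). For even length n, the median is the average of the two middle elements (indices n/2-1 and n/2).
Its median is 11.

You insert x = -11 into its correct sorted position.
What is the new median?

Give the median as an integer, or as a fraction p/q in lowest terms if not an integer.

Answer: 19/2

Derivation:
Old list (sorted, length 9): [-12, -10, 5, 8, 11, 17, 19, 26, 31]
Old median = 11
Insert x = -11
Old length odd (9). Middle was index 4 = 11.
New length even (10). New median = avg of two middle elements.
x = -11: 1 elements are < x, 8 elements are > x.
New sorted list: [-12, -11, -10, 5, 8, 11, 17, 19, 26, 31]
New median = 19/2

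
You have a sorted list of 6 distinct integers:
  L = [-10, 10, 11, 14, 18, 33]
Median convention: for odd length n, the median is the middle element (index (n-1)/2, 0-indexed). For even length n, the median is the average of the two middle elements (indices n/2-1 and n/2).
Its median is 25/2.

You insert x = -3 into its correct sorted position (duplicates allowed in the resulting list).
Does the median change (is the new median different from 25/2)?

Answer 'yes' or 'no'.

Old median = 25/2
Insert x = -3
New median = 11
Changed? yes

Answer: yes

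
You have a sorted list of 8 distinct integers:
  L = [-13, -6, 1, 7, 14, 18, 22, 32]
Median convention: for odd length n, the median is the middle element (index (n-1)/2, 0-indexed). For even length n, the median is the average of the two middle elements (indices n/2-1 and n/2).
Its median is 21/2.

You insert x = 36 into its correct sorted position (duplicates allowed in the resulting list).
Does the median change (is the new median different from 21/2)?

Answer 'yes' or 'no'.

Answer: yes

Derivation:
Old median = 21/2
Insert x = 36
New median = 14
Changed? yes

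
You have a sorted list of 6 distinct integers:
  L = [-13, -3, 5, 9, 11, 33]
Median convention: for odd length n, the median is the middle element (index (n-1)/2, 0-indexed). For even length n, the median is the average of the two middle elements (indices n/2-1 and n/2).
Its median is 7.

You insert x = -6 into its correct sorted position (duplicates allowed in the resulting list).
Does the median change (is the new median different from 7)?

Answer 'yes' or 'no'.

Old median = 7
Insert x = -6
New median = 5
Changed? yes

Answer: yes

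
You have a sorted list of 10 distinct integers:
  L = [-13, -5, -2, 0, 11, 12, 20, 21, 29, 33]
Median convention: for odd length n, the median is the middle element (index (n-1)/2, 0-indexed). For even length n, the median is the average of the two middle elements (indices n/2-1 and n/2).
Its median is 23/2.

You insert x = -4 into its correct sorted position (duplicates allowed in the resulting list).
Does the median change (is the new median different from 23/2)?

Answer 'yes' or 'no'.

Answer: yes

Derivation:
Old median = 23/2
Insert x = -4
New median = 11
Changed? yes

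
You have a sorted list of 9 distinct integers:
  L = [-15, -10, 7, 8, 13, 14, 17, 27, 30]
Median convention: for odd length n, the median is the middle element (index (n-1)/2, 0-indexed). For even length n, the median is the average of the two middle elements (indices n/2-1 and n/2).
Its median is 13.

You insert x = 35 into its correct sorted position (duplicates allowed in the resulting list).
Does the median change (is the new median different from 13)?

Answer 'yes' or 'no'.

Answer: yes

Derivation:
Old median = 13
Insert x = 35
New median = 27/2
Changed? yes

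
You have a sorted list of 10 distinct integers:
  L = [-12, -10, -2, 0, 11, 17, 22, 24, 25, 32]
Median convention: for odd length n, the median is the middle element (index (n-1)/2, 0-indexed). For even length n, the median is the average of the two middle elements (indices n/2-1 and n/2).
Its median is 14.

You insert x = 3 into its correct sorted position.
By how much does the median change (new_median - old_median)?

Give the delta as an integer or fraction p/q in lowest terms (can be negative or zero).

Old median = 14
After inserting x = 3: new sorted = [-12, -10, -2, 0, 3, 11, 17, 22, 24, 25, 32]
New median = 11
Delta = 11 - 14 = -3

Answer: -3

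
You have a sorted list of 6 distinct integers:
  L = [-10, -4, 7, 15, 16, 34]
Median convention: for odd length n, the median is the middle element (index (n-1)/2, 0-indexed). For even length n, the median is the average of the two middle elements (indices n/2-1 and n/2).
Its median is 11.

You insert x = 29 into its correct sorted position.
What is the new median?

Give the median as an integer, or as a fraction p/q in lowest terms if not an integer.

Answer: 15

Derivation:
Old list (sorted, length 6): [-10, -4, 7, 15, 16, 34]
Old median = 11
Insert x = 29
Old length even (6). Middle pair: indices 2,3 = 7,15.
New length odd (7). New median = single middle element.
x = 29: 5 elements are < x, 1 elements are > x.
New sorted list: [-10, -4, 7, 15, 16, 29, 34]
New median = 15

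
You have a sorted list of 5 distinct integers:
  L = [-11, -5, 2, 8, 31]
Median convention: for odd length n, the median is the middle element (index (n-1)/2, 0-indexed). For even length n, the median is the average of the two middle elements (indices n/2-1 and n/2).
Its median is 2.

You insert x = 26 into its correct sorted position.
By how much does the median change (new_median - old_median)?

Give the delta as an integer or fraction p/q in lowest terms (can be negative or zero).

Answer: 3

Derivation:
Old median = 2
After inserting x = 26: new sorted = [-11, -5, 2, 8, 26, 31]
New median = 5
Delta = 5 - 2 = 3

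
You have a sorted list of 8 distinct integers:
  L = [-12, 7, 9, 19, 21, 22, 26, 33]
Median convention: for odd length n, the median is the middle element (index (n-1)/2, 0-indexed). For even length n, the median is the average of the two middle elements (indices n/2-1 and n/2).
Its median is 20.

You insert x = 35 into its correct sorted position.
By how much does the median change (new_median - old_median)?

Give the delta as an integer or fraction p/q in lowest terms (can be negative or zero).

Old median = 20
After inserting x = 35: new sorted = [-12, 7, 9, 19, 21, 22, 26, 33, 35]
New median = 21
Delta = 21 - 20 = 1

Answer: 1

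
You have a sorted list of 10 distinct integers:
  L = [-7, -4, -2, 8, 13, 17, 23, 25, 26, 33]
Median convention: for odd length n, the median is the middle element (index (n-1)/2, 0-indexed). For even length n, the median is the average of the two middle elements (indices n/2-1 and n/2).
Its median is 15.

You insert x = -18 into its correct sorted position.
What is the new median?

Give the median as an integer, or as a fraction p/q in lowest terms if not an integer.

Answer: 13

Derivation:
Old list (sorted, length 10): [-7, -4, -2, 8, 13, 17, 23, 25, 26, 33]
Old median = 15
Insert x = -18
Old length even (10). Middle pair: indices 4,5 = 13,17.
New length odd (11). New median = single middle element.
x = -18: 0 elements are < x, 10 elements are > x.
New sorted list: [-18, -7, -4, -2, 8, 13, 17, 23, 25, 26, 33]
New median = 13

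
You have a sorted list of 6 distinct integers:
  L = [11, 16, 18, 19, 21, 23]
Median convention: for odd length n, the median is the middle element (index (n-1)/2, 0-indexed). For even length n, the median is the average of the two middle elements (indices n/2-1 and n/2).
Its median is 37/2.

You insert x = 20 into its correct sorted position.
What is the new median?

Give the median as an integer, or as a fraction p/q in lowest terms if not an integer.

Old list (sorted, length 6): [11, 16, 18, 19, 21, 23]
Old median = 37/2
Insert x = 20
Old length even (6). Middle pair: indices 2,3 = 18,19.
New length odd (7). New median = single middle element.
x = 20: 4 elements are < x, 2 elements are > x.
New sorted list: [11, 16, 18, 19, 20, 21, 23]
New median = 19

Answer: 19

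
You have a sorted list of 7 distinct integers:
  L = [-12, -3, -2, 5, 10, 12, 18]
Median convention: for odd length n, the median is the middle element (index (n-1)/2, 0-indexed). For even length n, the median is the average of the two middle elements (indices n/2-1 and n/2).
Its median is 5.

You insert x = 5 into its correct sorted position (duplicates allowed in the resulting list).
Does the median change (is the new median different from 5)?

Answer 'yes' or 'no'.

Answer: no

Derivation:
Old median = 5
Insert x = 5
New median = 5
Changed? no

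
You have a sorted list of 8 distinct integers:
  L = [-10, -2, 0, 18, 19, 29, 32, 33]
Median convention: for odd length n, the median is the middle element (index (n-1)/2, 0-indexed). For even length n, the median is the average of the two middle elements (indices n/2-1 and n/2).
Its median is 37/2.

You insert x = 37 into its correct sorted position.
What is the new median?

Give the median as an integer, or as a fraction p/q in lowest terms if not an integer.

Old list (sorted, length 8): [-10, -2, 0, 18, 19, 29, 32, 33]
Old median = 37/2
Insert x = 37
Old length even (8). Middle pair: indices 3,4 = 18,19.
New length odd (9). New median = single middle element.
x = 37: 8 elements are < x, 0 elements are > x.
New sorted list: [-10, -2, 0, 18, 19, 29, 32, 33, 37]
New median = 19

Answer: 19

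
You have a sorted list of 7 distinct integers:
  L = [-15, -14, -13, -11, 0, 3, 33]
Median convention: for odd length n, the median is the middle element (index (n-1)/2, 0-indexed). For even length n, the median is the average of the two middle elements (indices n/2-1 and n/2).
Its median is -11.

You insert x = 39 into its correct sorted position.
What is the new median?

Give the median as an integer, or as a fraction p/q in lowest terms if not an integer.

Answer: -11/2

Derivation:
Old list (sorted, length 7): [-15, -14, -13, -11, 0, 3, 33]
Old median = -11
Insert x = 39
Old length odd (7). Middle was index 3 = -11.
New length even (8). New median = avg of two middle elements.
x = 39: 7 elements are < x, 0 elements are > x.
New sorted list: [-15, -14, -13, -11, 0, 3, 33, 39]
New median = -11/2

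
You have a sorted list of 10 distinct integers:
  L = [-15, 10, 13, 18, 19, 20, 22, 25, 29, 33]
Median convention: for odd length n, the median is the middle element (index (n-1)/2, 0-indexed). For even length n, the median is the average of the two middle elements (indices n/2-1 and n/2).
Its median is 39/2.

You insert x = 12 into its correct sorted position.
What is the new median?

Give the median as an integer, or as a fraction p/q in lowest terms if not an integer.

Old list (sorted, length 10): [-15, 10, 13, 18, 19, 20, 22, 25, 29, 33]
Old median = 39/2
Insert x = 12
Old length even (10). Middle pair: indices 4,5 = 19,20.
New length odd (11). New median = single middle element.
x = 12: 2 elements are < x, 8 elements are > x.
New sorted list: [-15, 10, 12, 13, 18, 19, 20, 22, 25, 29, 33]
New median = 19

Answer: 19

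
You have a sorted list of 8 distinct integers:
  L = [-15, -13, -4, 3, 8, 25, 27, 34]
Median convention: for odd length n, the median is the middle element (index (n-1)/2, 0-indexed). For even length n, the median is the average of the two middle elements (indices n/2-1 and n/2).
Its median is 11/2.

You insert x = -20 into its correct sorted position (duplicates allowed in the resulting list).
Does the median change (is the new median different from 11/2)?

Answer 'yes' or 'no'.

Old median = 11/2
Insert x = -20
New median = 3
Changed? yes

Answer: yes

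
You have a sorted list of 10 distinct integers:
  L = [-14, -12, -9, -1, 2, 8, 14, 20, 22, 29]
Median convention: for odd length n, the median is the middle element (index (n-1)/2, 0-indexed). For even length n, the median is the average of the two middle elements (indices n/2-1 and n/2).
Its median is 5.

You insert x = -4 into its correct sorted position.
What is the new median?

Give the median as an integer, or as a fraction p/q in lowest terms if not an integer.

Answer: 2

Derivation:
Old list (sorted, length 10): [-14, -12, -9, -1, 2, 8, 14, 20, 22, 29]
Old median = 5
Insert x = -4
Old length even (10). Middle pair: indices 4,5 = 2,8.
New length odd (11). New median = single middle element.
x = -4: 3 elements are < x, 7 elements are > x.
New sorted list: [-14, -12, -9, -4, -1, 2, 8, 14, 20, 22, 29]
New median = 2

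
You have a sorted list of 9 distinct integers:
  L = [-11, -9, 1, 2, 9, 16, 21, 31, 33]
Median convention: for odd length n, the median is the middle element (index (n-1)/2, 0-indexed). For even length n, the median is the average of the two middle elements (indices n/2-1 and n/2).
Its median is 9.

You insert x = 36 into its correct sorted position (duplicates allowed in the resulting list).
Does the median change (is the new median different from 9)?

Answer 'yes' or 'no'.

Old median = 9
Insert x = 36
New median = 25/2
Changed? yes

Answer: yes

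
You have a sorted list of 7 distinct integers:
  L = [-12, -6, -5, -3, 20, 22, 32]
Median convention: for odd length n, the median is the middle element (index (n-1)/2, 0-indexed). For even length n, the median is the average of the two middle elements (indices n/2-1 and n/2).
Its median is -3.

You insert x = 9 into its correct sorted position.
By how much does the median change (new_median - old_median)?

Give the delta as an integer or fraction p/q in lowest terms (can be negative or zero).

Answer: 6

Derivation:
Old median = -3
After inserting x = 9: new sorted = [-12, -6, -5, -3, 9, 20, 22, 32]
New median = 3
Delta = 3 - -3 = 6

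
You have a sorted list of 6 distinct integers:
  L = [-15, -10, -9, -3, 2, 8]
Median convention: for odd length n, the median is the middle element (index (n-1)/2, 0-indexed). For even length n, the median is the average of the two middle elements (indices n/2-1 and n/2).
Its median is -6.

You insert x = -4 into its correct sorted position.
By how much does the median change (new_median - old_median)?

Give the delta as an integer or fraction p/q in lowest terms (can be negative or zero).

Answer: 2

Derivation:
Old median = -6
After inserting x = -4: new sorted = [-15, -10, -9, -4, -3, 2, 8]
New median = -4
Delta = -4 - -6 = 2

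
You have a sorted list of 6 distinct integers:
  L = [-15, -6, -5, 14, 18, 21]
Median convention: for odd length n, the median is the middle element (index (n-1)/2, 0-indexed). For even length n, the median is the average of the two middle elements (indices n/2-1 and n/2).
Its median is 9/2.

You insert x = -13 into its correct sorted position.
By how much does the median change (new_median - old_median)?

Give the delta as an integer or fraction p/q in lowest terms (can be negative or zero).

Old median = 9/2
After inserting x = -13: new sorted = [-15, -13, -6, -5, 14, 18, 21]
New median = -5
Delta = -5 - 9/2 = -19/2

Answer: -19/2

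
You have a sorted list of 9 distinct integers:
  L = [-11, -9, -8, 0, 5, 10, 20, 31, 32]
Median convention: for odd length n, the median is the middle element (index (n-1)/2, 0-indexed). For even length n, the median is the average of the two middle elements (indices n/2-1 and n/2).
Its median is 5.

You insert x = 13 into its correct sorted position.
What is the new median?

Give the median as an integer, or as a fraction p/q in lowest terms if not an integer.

Old list (sorted, length 9): [-11, -9, -8, 0, 5, 10, 20, 31, 32]
Old median = 5
Insert x = 13
Old length odd (9). Middle was index 4 = 5.
New length even (10). New median = avg of two middle elements.
x = 13: 6 elements are < x, 3 elements are > x.
New sorted list: [-11, -9, -8, 0, 5, 10, 13, 20, 31, 32]
New median = 15/2

Answer: 15/2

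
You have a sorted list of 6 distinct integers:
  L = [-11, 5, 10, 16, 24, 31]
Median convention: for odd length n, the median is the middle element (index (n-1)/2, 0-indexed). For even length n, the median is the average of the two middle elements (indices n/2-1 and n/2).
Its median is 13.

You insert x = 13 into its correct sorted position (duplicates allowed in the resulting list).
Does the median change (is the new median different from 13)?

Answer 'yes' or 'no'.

Old median = 13
Insert x = 13
New median = 13
Changed? no

Answer: no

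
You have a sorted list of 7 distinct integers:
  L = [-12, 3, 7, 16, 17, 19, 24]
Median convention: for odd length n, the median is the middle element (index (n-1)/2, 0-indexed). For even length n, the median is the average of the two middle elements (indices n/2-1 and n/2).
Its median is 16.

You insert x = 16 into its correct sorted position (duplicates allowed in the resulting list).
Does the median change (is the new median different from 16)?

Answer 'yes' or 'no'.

Answer: no

Derivation:
Old median = 16
Insert x = 16
New median = 16
Changed? no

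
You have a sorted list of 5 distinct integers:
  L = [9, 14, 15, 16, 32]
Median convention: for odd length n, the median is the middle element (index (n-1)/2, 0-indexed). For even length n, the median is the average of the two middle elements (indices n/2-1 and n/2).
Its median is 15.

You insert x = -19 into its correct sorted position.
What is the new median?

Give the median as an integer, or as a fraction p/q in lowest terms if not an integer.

Old list (sorted, length 5): [9, 14, 15, 16, 32]
Old median = 15
Insert x = -19
Old length odd (5). Middle was index 2 = 15.
New length even (6). New median = avg of two middle elements.
x = -19: 0 elements are < x, 5 elements are > x.
New sorted list: [-19, 9, 14, 15, 16, 32]
New median = 29/2

Answer: 29/2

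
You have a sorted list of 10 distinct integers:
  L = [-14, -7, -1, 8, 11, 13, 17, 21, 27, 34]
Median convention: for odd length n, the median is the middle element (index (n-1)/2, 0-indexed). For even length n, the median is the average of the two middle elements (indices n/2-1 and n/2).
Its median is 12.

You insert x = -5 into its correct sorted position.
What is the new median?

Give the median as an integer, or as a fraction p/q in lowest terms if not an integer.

Old list (sorted, length 10): [-14, -7, -1, 8, 11, 13, 17, 21, 27, 34]
Old median = 12
Insert x = -5
Old length even (10). Middle pair: indices 4,5 = 11,13.
New length odd (11). New median = single middle element.
x = -5: 2 elements are < x, 8 elements are > x.
New sorted list: [-14, -7, -5, -1, 8, 11, 13, 17, 21, 27, 34]
New median = 11

Answer: 11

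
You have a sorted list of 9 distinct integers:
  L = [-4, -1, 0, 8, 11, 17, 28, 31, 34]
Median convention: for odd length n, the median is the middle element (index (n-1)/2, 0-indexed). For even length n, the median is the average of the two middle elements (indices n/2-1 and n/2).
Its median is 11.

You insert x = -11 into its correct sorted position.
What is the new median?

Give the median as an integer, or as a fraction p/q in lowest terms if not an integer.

Answer: 19/2

Derivation:
Old list (sorted, length 9): [-4, -1, 0, 8, 11, 17, 28, 31, 34]
Old median = 11
Insert x = -11
Old length odd (9). Middle was index 4 = 11.
New length even (10). New median = avg of two middle elements.
x = -11: 0 elements are < x, 9 elements are > x.
New sorted list: [-11, -4, -1, 0, 8, 11, 17, 28, 31, 34]
New median = 19/2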